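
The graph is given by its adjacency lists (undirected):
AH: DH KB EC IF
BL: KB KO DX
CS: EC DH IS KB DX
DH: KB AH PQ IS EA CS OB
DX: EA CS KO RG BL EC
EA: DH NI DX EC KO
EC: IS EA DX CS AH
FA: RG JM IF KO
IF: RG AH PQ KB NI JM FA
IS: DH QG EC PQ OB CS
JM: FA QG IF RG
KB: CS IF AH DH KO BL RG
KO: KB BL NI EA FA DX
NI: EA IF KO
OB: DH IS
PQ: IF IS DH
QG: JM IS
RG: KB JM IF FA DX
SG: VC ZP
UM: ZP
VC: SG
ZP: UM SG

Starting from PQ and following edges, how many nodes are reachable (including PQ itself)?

18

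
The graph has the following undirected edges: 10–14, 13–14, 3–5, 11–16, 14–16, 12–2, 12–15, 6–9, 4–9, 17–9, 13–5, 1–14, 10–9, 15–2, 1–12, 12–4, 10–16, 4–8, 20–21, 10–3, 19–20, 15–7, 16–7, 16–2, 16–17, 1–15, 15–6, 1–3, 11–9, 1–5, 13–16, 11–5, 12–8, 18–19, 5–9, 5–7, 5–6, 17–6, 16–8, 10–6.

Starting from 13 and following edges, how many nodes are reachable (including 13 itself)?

BFS from 13 visits: 13, 5, 14, 16, 1, 3, 6, 7, 9, 11, 10, 2, 8, 17, 12, 15, 4
Reachable nodes: 17 of 21 total.

17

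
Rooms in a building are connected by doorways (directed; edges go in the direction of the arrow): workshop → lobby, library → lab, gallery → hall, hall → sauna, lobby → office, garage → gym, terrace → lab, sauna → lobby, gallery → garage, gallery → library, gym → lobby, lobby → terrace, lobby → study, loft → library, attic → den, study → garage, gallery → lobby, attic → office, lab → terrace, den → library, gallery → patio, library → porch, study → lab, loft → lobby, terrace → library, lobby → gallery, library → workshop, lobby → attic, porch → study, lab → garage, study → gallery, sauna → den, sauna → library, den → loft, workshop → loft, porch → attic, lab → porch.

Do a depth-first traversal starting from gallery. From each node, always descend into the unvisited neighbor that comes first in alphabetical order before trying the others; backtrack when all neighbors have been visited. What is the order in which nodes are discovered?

Visit gallery
gallery → garage
garage → gym
gym → lobby
lobby → attic
attic → den
den → library
library → lab
lab → porch
porch → study
lab → terrace
library → workshop
workshop → loft
attic → office
gallery → hall
hall → sauna
gallery → patio

gallery, garage, gym, lobby, attic, den, library, lab, porch, study, terrace, workshop, loft, office, hall, sauna, patio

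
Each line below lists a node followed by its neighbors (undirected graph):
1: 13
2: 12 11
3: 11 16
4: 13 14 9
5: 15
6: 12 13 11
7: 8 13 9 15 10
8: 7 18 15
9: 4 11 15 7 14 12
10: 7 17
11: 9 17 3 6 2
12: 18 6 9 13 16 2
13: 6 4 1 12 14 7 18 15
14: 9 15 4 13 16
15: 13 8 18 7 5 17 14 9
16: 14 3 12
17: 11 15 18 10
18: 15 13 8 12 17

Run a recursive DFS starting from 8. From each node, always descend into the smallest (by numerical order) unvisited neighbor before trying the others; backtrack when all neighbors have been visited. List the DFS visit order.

8, 7, 9, 4, 13, 1, 6, 11, 2, 12, 16, 3, 14, 15, 5, 17, 10, 18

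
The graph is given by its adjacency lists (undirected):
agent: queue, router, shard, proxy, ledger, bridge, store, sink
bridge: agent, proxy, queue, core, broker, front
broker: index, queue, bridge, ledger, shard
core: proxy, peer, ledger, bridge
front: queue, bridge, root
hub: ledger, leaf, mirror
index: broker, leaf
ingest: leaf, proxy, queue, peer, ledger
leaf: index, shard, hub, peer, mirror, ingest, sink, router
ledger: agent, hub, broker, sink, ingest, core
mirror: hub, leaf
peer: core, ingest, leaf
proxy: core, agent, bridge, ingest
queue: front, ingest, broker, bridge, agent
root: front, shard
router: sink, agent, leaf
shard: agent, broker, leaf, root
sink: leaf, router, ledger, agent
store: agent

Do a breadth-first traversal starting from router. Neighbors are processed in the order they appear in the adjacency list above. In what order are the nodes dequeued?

Visit router; enqueue sink, agent, leaf → queue [sink, agent, leaf]
Visit sink; enqueue ledger → queue [agent, leaf, ledger]
Visit agent; enqueue queue, shard, proxy, bridge, store → queue [leaf, ledger, queue, shard, proxy, bridge, store]
Visit leaf; enqueue index, hub, peer, mirror, ingest → queue [ledger, queue, shard, proxy, bridge, store, index, hub, peer, mirror, ingest]
Visit ledger; enqueue broker, core → queue [queue, shard, proxy, bridge, store, index, hub, peer, mirror, ingest, broker, core]
Visit queue; enqueue front → queue [shard, proxy, bridge, store, index, hub, peer, mirror, ingest, broker, core, front]
Visit shard; enqueue root → queue [proxy, bridge, store, index, hub, peer, mirror, ingest, broker, core, front, root]
Visit proxy → queue [bridge, store, index, hub, peer, mirror, ingest, broker, core, front, root]
Visit bridge → queue [store, index, hub, peer, mirror, ingest, broker, core, front, root]
Visit store → queue [index, hub, peer, mirror, ingest, broker, core, front, root]
Visit index → queue [hub, peer, mirror, ingest, broker, core, front, root]
Visit hub → queue [peer, mirror, ingest, broker, core, front, root]
Visit peer → queue [mirror, ingest, broker, core, front, root]
Visit mirror → queue [ingest, broker, core, front, root]
Visit ingest → queue [broker, core, front, root]
Visit broker → queue [core, front, root]
Visit core → queue [front, root]
Visit front → queue [root]
Visit root → queue []

router -> sink -> agent -> leaf -> ledger -> queue -> shard -> proxy -> bridge -> store -> index -> hub -> peer -> mirror -> ingest -> broker -> core -> front -> root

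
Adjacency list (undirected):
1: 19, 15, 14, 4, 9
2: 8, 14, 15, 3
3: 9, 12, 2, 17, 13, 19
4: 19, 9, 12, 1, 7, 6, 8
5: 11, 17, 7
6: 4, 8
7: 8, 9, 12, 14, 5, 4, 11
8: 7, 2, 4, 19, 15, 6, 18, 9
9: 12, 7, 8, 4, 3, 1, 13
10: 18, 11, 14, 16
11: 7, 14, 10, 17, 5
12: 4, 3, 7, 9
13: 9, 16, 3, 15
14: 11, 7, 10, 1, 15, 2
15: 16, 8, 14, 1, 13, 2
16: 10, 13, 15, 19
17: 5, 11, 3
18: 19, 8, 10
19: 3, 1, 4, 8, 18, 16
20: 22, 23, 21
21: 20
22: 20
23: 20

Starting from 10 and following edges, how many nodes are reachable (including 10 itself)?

BFS from 10 visits: 10, 18, 11, 14, 16, 19, 8, 7, 17, 5, 1, 15, 2, 13, 3, 4, 6, 9, 12
Reachable nodes: 19 of 23 total.

19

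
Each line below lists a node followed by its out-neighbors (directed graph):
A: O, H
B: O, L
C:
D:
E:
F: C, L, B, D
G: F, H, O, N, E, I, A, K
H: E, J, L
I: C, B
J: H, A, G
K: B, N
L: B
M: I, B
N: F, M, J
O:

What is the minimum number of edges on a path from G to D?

Level 0: G
Level 1: A, E, F, H, I, K, N, O
Level 2: B, C, D, J, L, M
D first appears at level 2.

2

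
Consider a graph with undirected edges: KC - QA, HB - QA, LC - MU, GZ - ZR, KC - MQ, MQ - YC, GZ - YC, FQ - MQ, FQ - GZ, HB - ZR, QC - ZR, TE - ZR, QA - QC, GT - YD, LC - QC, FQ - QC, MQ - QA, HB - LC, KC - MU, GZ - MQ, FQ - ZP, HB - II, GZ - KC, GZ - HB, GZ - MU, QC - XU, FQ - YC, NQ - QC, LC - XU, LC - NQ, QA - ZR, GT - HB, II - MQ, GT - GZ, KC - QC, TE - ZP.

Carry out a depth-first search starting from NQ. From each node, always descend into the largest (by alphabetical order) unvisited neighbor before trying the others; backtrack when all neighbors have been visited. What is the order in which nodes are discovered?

NQ → QC → ZR → TE → ZP → FQ → YC → MQ → QA → KC → MU → LC → XU → HB → II → GZ → GT → YD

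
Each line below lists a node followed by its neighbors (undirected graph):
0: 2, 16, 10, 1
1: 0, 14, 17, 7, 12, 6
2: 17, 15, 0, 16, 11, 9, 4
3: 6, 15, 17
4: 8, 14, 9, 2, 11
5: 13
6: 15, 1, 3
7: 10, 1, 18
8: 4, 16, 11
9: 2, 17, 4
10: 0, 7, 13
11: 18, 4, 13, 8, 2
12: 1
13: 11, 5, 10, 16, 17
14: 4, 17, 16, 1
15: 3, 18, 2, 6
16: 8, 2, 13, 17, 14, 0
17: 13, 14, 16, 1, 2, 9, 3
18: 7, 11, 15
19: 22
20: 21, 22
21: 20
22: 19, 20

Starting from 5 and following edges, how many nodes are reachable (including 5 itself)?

19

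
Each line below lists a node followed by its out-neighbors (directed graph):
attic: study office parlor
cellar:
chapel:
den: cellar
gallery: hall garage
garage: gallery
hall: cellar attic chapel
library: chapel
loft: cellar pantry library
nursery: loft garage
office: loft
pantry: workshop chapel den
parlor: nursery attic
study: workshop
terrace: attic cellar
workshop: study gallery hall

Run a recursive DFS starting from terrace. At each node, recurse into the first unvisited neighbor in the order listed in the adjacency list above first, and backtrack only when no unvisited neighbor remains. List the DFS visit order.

terrace -> attic -> study -> workshop -> gallery -> hall -> cellar -> chapel -> garage -> office -> loft -> pantry -> den -> library -> parlor -> nursery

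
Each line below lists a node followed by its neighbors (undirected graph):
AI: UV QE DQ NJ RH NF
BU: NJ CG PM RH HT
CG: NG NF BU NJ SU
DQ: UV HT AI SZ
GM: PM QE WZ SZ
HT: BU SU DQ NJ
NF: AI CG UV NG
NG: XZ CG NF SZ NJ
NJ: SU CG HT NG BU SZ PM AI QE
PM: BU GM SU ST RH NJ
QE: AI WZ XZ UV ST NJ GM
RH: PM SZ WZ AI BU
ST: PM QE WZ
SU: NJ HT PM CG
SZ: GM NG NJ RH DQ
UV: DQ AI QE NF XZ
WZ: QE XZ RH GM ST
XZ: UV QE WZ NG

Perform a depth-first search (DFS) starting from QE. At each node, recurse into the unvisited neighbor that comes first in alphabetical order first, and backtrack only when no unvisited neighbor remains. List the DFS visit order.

QE, AI, DQ, HT, BU, CG, NF, NG, NJ, PM, GM, SZ, RH, WZ, ST, XZ, UV, SU

Visit QE
QE → AI
AI → DQ
DQ → HT
HT → BU
BU → CG
CG → NF
NF → NG
NG → NJ
NJ → PM
PM → GM
GM → SZ
SZ → RH
RH → WZ
WZ → ST
WZ → XZ
XZ → UV
PM → SU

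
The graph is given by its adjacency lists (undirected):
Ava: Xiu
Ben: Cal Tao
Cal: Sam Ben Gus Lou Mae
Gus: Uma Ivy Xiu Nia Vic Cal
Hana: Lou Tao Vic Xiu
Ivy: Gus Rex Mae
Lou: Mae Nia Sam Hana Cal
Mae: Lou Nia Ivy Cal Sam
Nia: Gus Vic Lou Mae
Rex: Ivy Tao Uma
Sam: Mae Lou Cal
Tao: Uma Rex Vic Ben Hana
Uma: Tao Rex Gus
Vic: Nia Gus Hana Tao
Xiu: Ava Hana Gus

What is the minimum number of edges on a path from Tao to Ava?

3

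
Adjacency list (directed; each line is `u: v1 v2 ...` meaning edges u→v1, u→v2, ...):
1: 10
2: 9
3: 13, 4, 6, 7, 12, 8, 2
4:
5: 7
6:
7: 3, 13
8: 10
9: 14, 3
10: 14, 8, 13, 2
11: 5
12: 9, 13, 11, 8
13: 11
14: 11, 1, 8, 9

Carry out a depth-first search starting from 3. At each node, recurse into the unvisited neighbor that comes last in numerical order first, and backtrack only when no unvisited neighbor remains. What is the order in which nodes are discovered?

3 13 11 5 7 12 9 14 8 10 2 1 6 4

Visit 3
3 → 13
13 → 11
11 → 5
5 → 7
3 → 12
12 → 9
9 → 14
14 → 8
8 → 10
10 → 2
14 → 1
3 → 6
3 → 4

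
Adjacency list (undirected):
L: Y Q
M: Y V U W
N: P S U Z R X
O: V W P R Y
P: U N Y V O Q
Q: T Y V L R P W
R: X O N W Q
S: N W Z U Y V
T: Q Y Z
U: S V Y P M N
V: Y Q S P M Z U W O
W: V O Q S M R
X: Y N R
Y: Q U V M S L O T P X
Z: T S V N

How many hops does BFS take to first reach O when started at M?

Level 0: M
Level 1: U, V, W, Y
Level 2: L, N, O, P, Q, R, S, T, X, Z
O first appears at level 2.

2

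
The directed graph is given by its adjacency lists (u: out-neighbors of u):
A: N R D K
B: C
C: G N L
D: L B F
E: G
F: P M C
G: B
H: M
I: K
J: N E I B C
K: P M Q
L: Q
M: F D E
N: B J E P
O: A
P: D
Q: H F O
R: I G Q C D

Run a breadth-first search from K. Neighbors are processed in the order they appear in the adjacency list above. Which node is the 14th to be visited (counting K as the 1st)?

A

Visit K; enqueue P, M, Q → queue [P, M, Q]
Visit P; enqueue D → queue [M, Q, D]
Visit M; enqueue F, E → queue [Q, D, F, E]
Visit Q; enqueue H, O → queue [D, F, E, H, O]
Visit D; enqueue L, B → queue [F, E, H, O, L, B]
Visit F; enqueue C → queue [E, H, O, L, B, C]
Visit E; enqueue G → queue [H, O, L, B, C, G]
Visit H → queue [O, L, B, C, G]
Visit O; enqueue A → queue [L, B, C, G, A]
Visit L → queue [B, C, G, A]
Visit B → queue [C, G, A]
Visit C; enqueue N → queue [G, A, N]
Visit G → queue [A, N]
Visit A; enqueue R → queue [N, R]
Visit N; enqueue J → queue [R, J]
Visit R; enqueue I → queue [J, I]
Visit J → queue [I]
Visit I → queue []

Visit order: K, P, M, Q, D, F, E, H, O, L, B, C, G, A, N, R, J, I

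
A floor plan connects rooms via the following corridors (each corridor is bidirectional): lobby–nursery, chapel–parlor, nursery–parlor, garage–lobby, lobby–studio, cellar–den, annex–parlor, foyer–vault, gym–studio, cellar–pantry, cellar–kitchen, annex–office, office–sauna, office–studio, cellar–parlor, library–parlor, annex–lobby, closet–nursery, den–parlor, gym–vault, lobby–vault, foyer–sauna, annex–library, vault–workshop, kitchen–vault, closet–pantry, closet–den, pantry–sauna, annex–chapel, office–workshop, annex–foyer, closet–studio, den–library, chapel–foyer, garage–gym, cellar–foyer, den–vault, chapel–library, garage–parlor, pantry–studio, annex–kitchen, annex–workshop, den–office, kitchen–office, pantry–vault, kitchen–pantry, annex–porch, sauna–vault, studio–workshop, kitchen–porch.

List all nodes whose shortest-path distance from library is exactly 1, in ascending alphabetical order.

annex, chapel, den, parlor

Level 0: library
Level 1: annex, chapel, den, parlor
Level 2: cellar, closet, foyer, garage, kitchen, lobby, nursery, office, porch, vault, workshop
Level 3: gym, pantry, sauna, studio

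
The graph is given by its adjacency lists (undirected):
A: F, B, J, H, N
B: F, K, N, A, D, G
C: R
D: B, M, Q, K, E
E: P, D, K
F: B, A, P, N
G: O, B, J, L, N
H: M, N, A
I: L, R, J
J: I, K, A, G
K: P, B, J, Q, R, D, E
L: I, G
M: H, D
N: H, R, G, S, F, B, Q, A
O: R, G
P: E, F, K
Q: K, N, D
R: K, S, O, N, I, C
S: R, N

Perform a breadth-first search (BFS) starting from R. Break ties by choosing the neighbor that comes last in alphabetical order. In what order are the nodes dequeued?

Visit R; enqueue S, O, N, K, I, C → queue [S, O, N, K, I, C]
Visit S → queue [O, N, K, I, C]
Visit O; enqueue G → queue [N, K, I, C, G]
Visit N; enqueue Q, H, F, B, A → queue [K, I, C, G, Q, H, F, B, A]
Visit K; enqueue P, J, E, D → queue [I, C, G, Q, H, F, B, A, P, J, E, D]
Visit I; enqueue L → queue [C, G, Q, H, F, B, A, P, J, E, D, L]
Visit C → queue [G, Q, H, F, B, A, P, J, E, D, L]
Visit G → queue [Q, H, F, B, A, P, J, E, D, L]
Visit Q → queue [H, F, B, A, P, J, E, D, L]
Visit H; enqueue M → queue [F, B, A, P, J, E, D, L, M]
Visit F → queue [B, A, P, J, E, D, L, M]
Visit B → queue [A, P, J, E, D, L, M]
Visit A → queue [P, J, E, D, L, M]
Visit P → queue [J, E, D, L, M]
Visit J → queue [E, D, L, M]
Visit E → queue [D, L, M]
Visit D → queue [L, M]
Visit L → queue [M]
Visit M → queue []

R → S → O → N → K → I → C → G → Q → H → F → B → A → P → J → E → D → L → M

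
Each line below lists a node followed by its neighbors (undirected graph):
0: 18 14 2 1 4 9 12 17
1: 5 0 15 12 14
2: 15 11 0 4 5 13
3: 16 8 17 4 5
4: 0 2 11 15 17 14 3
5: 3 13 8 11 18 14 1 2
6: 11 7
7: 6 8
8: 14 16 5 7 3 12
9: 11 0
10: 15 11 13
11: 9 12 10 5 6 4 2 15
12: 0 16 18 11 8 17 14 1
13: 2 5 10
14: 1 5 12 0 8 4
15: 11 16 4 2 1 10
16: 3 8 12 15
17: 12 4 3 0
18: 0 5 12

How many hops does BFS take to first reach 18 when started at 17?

Level 0: 17
Level 1: 0, 3, 4, 12
Level 2: 1, 2, 5, 8, 9, 11, 14, 15, 16, 18
Level 3: 6, 7, 10, 13
18 first appears at level 2.

2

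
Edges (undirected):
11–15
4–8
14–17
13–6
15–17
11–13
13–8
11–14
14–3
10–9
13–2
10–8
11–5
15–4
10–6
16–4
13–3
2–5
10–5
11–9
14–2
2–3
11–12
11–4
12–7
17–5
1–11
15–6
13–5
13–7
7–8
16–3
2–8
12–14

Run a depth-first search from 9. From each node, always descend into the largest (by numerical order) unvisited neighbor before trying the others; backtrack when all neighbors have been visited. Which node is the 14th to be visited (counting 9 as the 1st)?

3

Visit 9
9 → 11
11 → 15
15 → 17
17 → 14
14 → 12
12 → 7
7 → 13
13 → 8
8 → 10
10 → 6
10 → 5
5 → 2
2 → 3
3 → 16
16 → 4
11 → 1

Visit order: 9, 11, 15, 17, 14, 12, 7, 13, 8, 10, 6, 5, 2, 3, 16, 4, 1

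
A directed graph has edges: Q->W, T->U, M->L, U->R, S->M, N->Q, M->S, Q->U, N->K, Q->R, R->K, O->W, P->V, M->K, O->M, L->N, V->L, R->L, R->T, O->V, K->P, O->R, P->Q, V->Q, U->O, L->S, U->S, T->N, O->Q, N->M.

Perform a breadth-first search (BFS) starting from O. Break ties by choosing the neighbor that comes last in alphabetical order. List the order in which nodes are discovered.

Visit O; enqueue W, V, R, Q, M → queue [W, V, R, Q, M]
Visit W → queue [V, R, Q, M]
Visit V; enqueue L → queue [R, Q, M, L]
Visit R; enqueue T, K → queue [Q, M, L, T, K]
Visit Q; enqueue U → queue [M, L, T, K, U]
Visit M; enqueue S → queue [L, T, K, U, S]
Visit L; enqueue N → queue [T, K, U, S, N]
Visit T → queue [K, U, S, N]
Visit K; enqueue P → queue [U, S, N, P]
Visit U → queue [S, N, P]
Visit S → queue [N, P]
Visit N → queue [P]
Visit P → queue []

O, W, V, R, Q, M, L, T, K, U, S, N, P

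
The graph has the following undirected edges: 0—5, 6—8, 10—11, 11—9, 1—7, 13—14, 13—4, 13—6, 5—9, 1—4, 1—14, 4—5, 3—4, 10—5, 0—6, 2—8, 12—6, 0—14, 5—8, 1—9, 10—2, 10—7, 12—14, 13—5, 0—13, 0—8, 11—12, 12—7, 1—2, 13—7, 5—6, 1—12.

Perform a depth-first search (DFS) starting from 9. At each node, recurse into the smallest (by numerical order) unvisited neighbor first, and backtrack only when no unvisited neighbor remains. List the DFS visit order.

9 → 1 → 2 → 8 → 0 → 5 → 4 → 3 → 13 → 6 → 12 → 7 → 10 → 11 → 14

Visit 9
9 → 1
1 → 2
2 → 8
8 → 0
0 → 5
5 → 4
4 → 3
4 → 13
13 → 6
6 → 12
12 → 7
7 → 10
10 → 11
12 → 14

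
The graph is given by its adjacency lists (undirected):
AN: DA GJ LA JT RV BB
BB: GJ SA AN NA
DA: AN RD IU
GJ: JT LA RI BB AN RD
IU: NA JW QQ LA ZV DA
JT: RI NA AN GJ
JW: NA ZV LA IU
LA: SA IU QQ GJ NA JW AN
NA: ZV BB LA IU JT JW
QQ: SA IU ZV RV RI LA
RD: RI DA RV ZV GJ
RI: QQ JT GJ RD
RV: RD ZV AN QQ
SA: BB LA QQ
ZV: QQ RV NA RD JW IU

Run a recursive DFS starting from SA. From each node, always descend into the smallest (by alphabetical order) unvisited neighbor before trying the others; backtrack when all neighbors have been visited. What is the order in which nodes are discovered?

SA -> BB -> AN -> DA -> IU -> JW -> LA -> GJ -> JT -> NA -> ZV -> QQ -> RI -> RD -> RV

Visit SA
SA → BB
BB → AN
AN → DA
DA → IU
IU → JW
JW → LA
LA → GJ
GJ → JT
JT → NA
NA → ZV
ZV → QQ
QQ → RI
RI → RD
RD → RV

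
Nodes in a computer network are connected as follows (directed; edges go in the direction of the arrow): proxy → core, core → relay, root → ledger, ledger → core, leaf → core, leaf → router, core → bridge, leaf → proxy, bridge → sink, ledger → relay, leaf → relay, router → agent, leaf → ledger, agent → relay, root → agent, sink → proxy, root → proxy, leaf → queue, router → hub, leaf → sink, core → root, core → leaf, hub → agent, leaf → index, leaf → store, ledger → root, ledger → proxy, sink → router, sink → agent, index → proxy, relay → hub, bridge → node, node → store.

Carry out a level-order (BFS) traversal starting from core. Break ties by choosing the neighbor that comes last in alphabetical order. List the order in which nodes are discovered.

Visit core; enqueue root, relay, leaf, bridge → queue [root, relay, leaf, bridge]
Visit root; enqueue proxy, ledger, agent → queue [relay, leaf, bridge, proxy, ledger, agent]
Visit relay; enqueue hub → queue [leaf, bridge, proxy, ledger, agent, hub]
Visit leaf; enqueue store, sink, router, queue, index → queue [bridge, proxy, ledger, agent, hub, store, sink, router, queue, index]
Visit bridge; enqueue node → queue [proxy, ledger, agent, hub, store, sink, router, queue, index, node]
Visit proxy → queue [ledger, agent, hub, store, sink, router, queue, index, node]
Visit ledger → queue [agent, hub, store, sink, router, queue, index, node]
Visit agent → queue [hub, store, sink, router, queue, index, node]
Visit hub → queue [store, sink, router, queue, index, node]
Visit store → queue [sink, router, queue, index, node]
Visit sink → queue [router, queue, index, node]
Visit router → queue [queue, index, node]
Visit queue → queue [index, node]
Visit index → queue [node]
Visit node → queue []

core, root, relay, leaf, bridge, proxy, ledger, agent, hub, store, sink, router, queue, index, node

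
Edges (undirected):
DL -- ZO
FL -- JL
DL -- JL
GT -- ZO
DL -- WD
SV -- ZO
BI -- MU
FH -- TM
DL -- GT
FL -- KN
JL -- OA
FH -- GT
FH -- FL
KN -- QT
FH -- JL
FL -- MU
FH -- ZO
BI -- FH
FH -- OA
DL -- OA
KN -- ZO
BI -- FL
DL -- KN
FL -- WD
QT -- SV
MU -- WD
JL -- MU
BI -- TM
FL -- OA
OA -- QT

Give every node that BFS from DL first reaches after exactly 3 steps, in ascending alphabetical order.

Level 0: DL
Level 1: GT, JL, KN, OA, WD, ZO
Level 2: FH, FL, MU, QT, SV
Level 3: BI, TM

BI, TM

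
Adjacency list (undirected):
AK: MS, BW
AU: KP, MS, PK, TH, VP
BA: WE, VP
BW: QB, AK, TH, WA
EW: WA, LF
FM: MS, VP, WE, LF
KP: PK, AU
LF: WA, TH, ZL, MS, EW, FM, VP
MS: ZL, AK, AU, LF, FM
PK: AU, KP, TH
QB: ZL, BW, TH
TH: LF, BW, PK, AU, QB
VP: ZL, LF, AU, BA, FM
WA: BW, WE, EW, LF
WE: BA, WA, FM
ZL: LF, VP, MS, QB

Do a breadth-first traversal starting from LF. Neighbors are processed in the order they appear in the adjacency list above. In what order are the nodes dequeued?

LF, WA, TH, ZL, MS, EW, FM, VP, BW, WE, PK, AU, QB, AK, BA, KP

Visit LF; enqueue WA, TH, ZL, MS, EW, FM, VP → queue [WA, TH, ZL, MS, EW, FM, VP]
Visit WA; enqueue BW, WE → queue [TH, ZL, MS, EW, FM, VP, BW, WE]
Visit TH; enqueue PK, AU, QB → queue [ZL, MS, EW, FM, VP, BW, WE, PK, AU, QB]
Visit ZL → queue [MS, EW, FM, VP, BW, WE, PK, AU, QB]
Visit MS; enqueue AK → queue [EW, FM, VP, BW, WE, PK, AU, QB, AK]
Visit EW → queue [FM, VP, BW, WE, PK, AU, QB, AK]
Visit FM → queue [VP, BW, WE, PK, AU, QB, AK]
Visit VP; enqueue BA → queue [BW, WE, PK, AU, QB, AK, BA]
Visit BW → queue [WE, PK, AU, QB, AK, BA]
Visit WE → queue [PK, AU, QB, AK, BA]
Visit PK; enqueue KP → queue [AU, QB, AK, BA, KP]
Visit AU → queue [QB, AK, BA, KP]
Visit QB → queue [AK, BA, KP]
Visit AK → queue [BA, KP]
Visit BA → queue [KP]
Visit KP → queue []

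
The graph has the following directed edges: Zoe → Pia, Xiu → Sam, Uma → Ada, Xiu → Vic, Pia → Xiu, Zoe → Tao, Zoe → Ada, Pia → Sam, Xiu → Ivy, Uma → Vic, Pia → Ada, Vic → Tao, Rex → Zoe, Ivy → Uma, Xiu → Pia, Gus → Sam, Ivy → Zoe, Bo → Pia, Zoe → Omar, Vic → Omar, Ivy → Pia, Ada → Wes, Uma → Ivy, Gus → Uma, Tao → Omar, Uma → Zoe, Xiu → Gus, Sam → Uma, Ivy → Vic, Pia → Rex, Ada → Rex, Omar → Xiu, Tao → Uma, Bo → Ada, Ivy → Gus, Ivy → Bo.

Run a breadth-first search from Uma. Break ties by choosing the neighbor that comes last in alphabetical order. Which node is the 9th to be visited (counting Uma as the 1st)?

Visit Uma; enqueue Zoe, Vic, Ivy, Ada → queue [Zoe, Vic, Ivy, Ada]
Visit Zoe; enqueue Tao, Pia, Omar → queue [Vic, Ivy, Ada, Tao, Pia, Omar]
Visit Vic → queue [Ivy, Ada, Tao, Pia, Omar]
Visit Ivy; enqueue Gus, Bo → queue [Ada, Tao, Pia, Omar, Gus, Bo]
Visit Ada; enqueue Wes, Rex → queue [Tao, Pia, Omar, Gus, Bo, Wes, Rex]
Visit Tao → queue [Pia, Omar, Gus, Bo, Wes, Rex]
Visit Pia; enqueue Xiu, Sam → queue [Omar, Gus, Bo, Wes, Rex, Xiu, Sam]
Visit Omar → queue [Gus, Bo, Wes, Rex, Xiu, Sam]
Visit Gus → queue [Bo, Wes, Rex, Xiu, Sam]
Visit Bo → queue [Wes, Rex, Xiu, Sam]
Visit Wes → queue [Rex, Xiu, Sam]
Visit Rex → queue [Xiu, Sam]
Visit Xiu → queue [Sam]
Visit Sam → queue []

Visit order: Uma, Zoe, Vic, Ivy, Ada, Tao, Pia, Omar, Gus, Bo, Wes, Rex, Xiu, Sam

Gus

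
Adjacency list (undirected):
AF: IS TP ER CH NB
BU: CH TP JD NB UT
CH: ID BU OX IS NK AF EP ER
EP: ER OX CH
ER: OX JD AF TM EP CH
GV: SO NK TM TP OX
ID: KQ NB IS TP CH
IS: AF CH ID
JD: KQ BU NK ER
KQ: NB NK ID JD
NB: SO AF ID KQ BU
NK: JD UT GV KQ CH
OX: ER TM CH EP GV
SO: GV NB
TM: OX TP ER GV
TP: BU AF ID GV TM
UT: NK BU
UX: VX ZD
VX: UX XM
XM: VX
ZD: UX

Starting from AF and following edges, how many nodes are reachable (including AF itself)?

17

BFS from AF visits: AF, IS, TP, ER, CH, NB, ID, BU, GV, TM, OX, JD, EP, NK, SO, KQ, UT
Reachable nodes: 17 of 21 total.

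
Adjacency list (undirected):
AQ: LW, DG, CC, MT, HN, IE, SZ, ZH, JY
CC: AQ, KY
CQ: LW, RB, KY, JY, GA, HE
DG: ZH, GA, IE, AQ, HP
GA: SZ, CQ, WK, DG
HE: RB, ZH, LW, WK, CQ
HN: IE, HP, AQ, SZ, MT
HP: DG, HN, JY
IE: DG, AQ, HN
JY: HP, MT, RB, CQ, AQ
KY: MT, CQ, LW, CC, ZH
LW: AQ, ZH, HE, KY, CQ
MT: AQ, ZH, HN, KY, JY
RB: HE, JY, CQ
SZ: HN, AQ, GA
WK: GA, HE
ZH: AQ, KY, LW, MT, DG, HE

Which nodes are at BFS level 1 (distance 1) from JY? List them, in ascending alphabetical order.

AQ, CQ, HP, MT, RB

Level 0: JY
Level 1: AQ, CQ, HP, MT, RB
Level 2: CC, DG, GA, HE, HN, IE, KY, LW, SZ, ZH
Level 3: WK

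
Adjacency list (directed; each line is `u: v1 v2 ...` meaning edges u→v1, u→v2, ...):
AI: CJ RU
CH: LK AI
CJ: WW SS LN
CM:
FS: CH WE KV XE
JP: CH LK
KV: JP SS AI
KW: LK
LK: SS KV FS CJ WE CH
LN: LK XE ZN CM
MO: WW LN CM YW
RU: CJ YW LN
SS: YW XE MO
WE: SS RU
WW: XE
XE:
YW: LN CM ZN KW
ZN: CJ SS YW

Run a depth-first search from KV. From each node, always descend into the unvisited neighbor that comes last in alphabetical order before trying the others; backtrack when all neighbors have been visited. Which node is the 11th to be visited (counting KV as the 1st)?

Visit KV
KV → SS
SS → YW
YW → ZN
ZN → CJ
CJ → WW
WW → XE
CJ → LN
LN → LK
LK → WE
WE → RU
LK → FS
FS → CH
CH → AI
LN → CM
YW → KW
SS → MO
KV → JP

Visit order: KV, SS, YW, ZN, CJ, WW, XE, LN, LK, WE, RU, FS, CH, AI, CM, KW, MO, JP

RU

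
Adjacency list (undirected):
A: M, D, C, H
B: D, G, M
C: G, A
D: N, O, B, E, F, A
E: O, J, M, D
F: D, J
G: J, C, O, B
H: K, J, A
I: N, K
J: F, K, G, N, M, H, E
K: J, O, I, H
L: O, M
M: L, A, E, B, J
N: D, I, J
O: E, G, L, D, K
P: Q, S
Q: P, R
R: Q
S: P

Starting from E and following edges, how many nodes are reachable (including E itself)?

BFS from E visits: E, D, J, M, O, A, B, F, N, G, H, K, L, C, I
Reachable nodes: 15 of 19 total.

15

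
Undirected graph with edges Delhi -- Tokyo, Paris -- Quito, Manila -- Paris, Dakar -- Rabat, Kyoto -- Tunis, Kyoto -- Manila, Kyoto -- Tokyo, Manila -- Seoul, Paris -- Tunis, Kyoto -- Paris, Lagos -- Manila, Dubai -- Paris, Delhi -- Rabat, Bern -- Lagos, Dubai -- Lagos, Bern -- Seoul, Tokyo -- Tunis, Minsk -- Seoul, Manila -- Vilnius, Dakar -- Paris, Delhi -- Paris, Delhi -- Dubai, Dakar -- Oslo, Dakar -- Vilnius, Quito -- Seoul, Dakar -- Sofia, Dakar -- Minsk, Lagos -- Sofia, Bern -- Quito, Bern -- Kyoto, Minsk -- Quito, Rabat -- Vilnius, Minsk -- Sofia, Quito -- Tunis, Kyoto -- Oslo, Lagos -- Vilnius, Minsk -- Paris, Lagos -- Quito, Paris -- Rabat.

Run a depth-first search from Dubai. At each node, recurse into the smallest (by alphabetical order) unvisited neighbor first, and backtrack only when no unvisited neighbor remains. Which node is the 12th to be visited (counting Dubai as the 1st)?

Vilnius

Visit Dubai
Dubai → Delhi
Delhi → Paris
Paris → Dakar
Dakar → Minsk
Minsk → Quito
Quito → Bern
Bern → Kyoto
Kyoto → Manila
Manila → Lagos
Lagos → Sofia
Lagos → Vilnius
Vilnius → Rabat
Manila → Seoul
Kyoto → Oslo
Kyoto → Tokyo
Tokyo → Tunis

Visit order: Dubai, Delhi, Paris, Dakar, Minsk, Quito, Bern, Kyoto, Manila, Lagos, Sofia, Vilnius, Rabat, Seoul, Oslo, Tokyo, Tunis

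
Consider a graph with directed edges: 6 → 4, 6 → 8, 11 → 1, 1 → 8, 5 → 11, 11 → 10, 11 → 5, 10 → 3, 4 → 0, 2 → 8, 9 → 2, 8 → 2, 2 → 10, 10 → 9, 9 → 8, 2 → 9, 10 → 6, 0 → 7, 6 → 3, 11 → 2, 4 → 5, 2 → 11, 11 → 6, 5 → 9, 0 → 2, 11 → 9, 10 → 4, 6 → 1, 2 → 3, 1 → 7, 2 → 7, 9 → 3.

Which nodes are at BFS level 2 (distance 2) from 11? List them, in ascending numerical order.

3, 4, 7, 8

Level 0: 11
Level 1: 1, 2, 5, 6, 9, 10
Level 2: 3, 4, 7, 8
Level 3: 0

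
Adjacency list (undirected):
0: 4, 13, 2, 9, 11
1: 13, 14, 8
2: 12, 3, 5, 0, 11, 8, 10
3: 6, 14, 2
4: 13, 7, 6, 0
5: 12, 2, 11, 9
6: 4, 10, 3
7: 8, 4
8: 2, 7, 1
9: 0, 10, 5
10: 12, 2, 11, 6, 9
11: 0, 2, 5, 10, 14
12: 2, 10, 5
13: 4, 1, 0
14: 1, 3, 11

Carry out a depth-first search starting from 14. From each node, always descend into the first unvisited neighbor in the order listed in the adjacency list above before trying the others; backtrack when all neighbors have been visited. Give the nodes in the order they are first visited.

14, 1, 13, 4, 7, 8, 2, 12, 10, 11, 0, 9, 5, 6, 3

Visit 14
14 → 1
1 → 13
13 → 4
4 → 7
7 → 8
8 → 2
2 → 12
12 → 10
10 → 11
11 → 0
0 → 9
9 → 5
10 → 6
6 → 3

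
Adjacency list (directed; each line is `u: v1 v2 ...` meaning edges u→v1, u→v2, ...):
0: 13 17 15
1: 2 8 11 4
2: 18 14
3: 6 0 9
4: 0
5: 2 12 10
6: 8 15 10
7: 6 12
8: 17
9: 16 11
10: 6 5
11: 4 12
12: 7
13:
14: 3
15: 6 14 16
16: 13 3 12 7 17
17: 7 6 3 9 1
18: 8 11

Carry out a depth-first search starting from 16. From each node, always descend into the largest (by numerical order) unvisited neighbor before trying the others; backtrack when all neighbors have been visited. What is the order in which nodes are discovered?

Visit 16
16 → 17
17 → 9
9 → 11
11 → 12
12 → 7
7 → 6
6 → 15
15 → 14
14 → 3
3 → 0
0 → 13
6 → 10
10 → 5
5 → 2
2 → 18
18 → 8
11 → 4
17 → 1

16 → 17 → 9 → 11 → 12 → 7 → 6 → 15 → 14 → 3 → 0 → 13 → 10 → 5 → 2 → 18 → 8 → 4 → 1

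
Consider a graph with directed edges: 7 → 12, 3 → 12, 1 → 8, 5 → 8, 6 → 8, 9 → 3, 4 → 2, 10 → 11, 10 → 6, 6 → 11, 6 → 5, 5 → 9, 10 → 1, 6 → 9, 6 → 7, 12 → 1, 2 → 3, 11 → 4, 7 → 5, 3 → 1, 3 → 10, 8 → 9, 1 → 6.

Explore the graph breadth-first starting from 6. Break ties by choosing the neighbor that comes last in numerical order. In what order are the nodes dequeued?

Visit 6; enqueue 11, 9, 8, 7, 5 → queue [11, 9, 8, 7, 5]
Visit 11; enqueue 4 → queue [9, 8, 7, 5, 4]
Visit 9; enqueue 3 → queue [8, 7, 5, 4, 3]
Visit 8 → queue [7, 5, 4, 3]
Visit 7; enqueue 12 → queue [5, 4, 3, 12]
Visit 5 → queue [4, 3, 12]
Visit 4; enqueue 2 → queue [3, 12, 2]
Visit 3; enqueue 10, 1 → queue [12, 2, 10, 1]
Visit 12 → queue [2, 10, 1]
Visit 2 → queue [10, 1]
Visit 10 → queue [1]
Visit 1 → queue []

6, 11, 9, 8, 7, 5, 4, 3, 12, 2, 10, 1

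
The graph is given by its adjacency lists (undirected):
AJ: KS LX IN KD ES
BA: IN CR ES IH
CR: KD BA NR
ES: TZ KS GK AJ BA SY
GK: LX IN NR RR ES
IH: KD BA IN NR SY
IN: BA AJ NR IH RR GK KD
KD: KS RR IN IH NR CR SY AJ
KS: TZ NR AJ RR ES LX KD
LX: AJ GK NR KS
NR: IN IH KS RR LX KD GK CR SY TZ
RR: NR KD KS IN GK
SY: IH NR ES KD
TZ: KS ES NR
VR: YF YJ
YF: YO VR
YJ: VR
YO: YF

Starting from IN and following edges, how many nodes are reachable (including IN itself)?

BFS from IN visits: IN, BA, AJ, NR, IH, RR, GK, KD, CR, ES, KS, LX, SY, TZ
Reachable nodes: 14 of 18 total.

14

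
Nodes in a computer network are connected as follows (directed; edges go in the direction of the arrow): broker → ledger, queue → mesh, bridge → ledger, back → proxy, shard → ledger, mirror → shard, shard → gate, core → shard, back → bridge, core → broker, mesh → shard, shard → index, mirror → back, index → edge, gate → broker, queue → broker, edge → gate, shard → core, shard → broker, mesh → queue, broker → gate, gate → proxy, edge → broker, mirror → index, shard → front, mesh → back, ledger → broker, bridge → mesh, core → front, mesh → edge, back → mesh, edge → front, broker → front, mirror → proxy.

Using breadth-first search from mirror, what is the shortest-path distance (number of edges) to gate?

2

Level 0: mirror
Level 1: back, index, proxy, shard
Level 2: bridge, broker, core, edge, front, gate, ledger, mesh
Level 3: queue
gate first appears at level 2.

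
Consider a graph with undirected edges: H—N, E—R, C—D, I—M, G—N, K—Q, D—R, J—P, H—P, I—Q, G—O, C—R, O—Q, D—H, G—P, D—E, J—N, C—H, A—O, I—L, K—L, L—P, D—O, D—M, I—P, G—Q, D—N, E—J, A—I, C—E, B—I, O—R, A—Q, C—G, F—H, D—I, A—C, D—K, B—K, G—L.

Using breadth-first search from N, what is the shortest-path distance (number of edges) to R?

Level 0: N
Level 1: D, G, H, J
Level 2: C, E, F, I, K, L, M, O, P, Q, R
Level 3: A, B
R first appears at level 2.

2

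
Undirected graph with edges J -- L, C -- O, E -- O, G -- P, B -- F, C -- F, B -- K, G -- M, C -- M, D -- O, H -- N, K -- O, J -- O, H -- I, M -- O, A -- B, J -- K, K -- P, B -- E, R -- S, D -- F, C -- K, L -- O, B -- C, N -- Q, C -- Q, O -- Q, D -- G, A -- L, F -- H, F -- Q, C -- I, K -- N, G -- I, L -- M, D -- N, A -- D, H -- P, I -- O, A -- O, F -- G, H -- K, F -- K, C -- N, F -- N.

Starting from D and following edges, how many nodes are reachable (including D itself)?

17

BFS from D visits: D, O, N, G, F, A, Q, M, L, K, J, I, E, C, H, P, B
Reachable nodes: 17 of 19 total.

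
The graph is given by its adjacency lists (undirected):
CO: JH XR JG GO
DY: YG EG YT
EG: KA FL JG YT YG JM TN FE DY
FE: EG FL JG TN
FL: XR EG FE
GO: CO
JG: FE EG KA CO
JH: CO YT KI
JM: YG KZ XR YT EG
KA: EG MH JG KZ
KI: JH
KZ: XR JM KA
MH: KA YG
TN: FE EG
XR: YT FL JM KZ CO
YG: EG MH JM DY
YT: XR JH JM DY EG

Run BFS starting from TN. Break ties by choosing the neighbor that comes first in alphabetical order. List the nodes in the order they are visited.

TN, EG, FE, DY, FL, JG, JM, KA, YG, YT, XR, CO, KZ, MH, JH, GO, KI

Visit TN; enqueue EG, FE → queue [EG, FE]
Visit EG; enqueue DY, FL, JG, JM, KA, YG, YT → queue [FE, DY, FL, JG, JM, KA, YG, YT]
Visit FE → queue [DY, FL, JG, JM, KA, YG, YT]
Visit DY → queue [FL, JG, JM, KA, YG, YT]
Visit FL; enqueue XR → queue [JG, JM, KA, YG, YT, XR]
Visit JG; enqueue CO → queue [JM, KA, YG, YT, XR, CO]
Visit JM; enqueue KZ → queue [KA, YG, YT, XR, CO, KZ]
Visit KA; enqueue MH → queue [YG, YT, XR, CO, KZ, MH]
Visit YG → queue [YT, XR, CO, KZ, MH]
Visit YT; enqueue JH → queue [XR, CO, KZ, MH, JH]
Visit XR → queue [CO, KZ, MH, JH]
Visit CO; enqueue GO → queue [KZ, MH, JH, GO]
Visit KZ → queue [MH, JH, GO]
Visit MH → queue [JH, GO]
Visit JH; enqueue KI → queue [GO, KI]
Visit GO → queue [KI]
Visit KI → queue []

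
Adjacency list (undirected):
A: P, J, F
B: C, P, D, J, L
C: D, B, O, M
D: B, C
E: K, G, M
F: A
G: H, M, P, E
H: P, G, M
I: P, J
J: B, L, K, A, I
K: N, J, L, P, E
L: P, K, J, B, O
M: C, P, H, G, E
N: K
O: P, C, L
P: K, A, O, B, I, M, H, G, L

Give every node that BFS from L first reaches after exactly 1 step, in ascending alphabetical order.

Level 0: L
Level 1: B, J, K, O, P
Level 2: A, C, D, E, G, H, I, M, N
Level 3: F

B, J, K, O, P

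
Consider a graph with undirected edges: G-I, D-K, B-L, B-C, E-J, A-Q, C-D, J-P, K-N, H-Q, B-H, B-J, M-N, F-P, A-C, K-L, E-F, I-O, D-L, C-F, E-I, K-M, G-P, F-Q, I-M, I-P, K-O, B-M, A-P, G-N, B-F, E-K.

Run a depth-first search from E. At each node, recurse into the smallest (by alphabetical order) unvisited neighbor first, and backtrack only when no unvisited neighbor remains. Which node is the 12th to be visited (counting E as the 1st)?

Visit E
E → F
F → B
B → C
C → A
A → P
P → G
G → I
I → M
M → K
K → D
D → L
K → N
K → O
P → J
A → Q
Q → H

Visit order: E, F, B, C, A, P, G, I, M, K, D, L, N, O, J, Q, H

L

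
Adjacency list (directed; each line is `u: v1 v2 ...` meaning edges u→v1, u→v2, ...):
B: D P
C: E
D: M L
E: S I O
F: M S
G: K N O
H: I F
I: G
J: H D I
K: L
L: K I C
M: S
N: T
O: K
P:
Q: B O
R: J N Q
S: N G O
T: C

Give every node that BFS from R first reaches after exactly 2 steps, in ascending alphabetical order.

Level 0: R
Level 1: J, N, Q
Level 2: B, D, H, I, O, T
Level 3: C, F, G, K, L, M, P
Level 4: E, S

B, D, H, I, O, T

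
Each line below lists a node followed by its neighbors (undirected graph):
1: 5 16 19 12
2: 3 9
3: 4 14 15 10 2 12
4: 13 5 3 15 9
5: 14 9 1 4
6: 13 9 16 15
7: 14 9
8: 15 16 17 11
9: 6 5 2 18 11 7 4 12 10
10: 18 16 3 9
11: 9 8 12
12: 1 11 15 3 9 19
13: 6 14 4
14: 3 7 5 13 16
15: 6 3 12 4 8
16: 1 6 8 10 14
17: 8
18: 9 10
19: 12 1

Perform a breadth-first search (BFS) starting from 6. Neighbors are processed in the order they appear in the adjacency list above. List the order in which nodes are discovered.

Visit 6; enqueue 13, 9, 16, 15 → queue [13, 9, 16, 15]
Visit 13; enqueue 14, 4 → queue [9, 16, 15, 14, 4]
Visit 9; enqueue 5, 2, 18, 11, 7, 12, 10 → queue [16, 15, 14, 4, 5, 2, 18, 11, 7, 12, 10]
Visit 16; enqueue 1, 8 → queue [15, 14, 4, 5, 2, 18, 11, 7, 12, 10, 1, 8]
Visit 15; enqueue 3 → queue [14, 4, 5, 2, 18, 11, 7, 12, 10, 1, 8, 3]
Visit 14 → queue [4, 5, 2, 18, 11, 7, 12, 10, 1, 8, 3]
Visit 4 → queue [5, 2, 18, 11, 7, 12, 10, 1, 8, 3]
Visit 5 → queue [2, 18, 11, 7, 12, 10, 1, 8, 3]
Visit 2 → queue [18, 11, 7, 12, 10, 1, 8, 3]
Visit 18 → queue [11, 7, 12, 10, 1, 8, 3]
Visit 11 → queue [7, 12, 10, 1, 8, 3]
Visit 7 → queue [12, 10, 1, 8, 3]
Visit 12; enqueue 19 → queue [10, 1, 8, 3, 19]
Visit 10 → queue [1, 8, 3, 19]
Visit 1 → queue [8, 3, 19]
Visit 8; enqueue 17 → queue [3, 19, 17]
Visit 3 → queue [19, 17]
Visit 19 → queue [17]
Visit 17 → queue []

6 -> 13 -> 9 -> 16 -> 15 -> 14 -> 4 -> 5 -> 2 -> 18 -> 11 -> 7 -> 12 -> 10 -> 1 -> 8 -> 3 -> 19 -> 17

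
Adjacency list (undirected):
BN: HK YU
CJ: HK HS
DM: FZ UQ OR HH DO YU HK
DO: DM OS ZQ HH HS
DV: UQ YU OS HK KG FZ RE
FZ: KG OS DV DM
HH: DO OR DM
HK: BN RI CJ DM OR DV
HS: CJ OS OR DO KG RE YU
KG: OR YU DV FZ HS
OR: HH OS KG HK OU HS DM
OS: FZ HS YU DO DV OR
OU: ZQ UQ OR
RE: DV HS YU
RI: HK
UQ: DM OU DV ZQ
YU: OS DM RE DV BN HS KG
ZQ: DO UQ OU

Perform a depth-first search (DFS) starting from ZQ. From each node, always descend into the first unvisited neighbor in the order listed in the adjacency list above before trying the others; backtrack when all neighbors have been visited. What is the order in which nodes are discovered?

Visit ZQ
ZQ → DO
DO → DM
DM → FZ
FZ → KG
KG → OR
OR → HH
OR → OS
OS → HS
HS → CJ
CJ → HK
HK → BN
BN → YU
YU → RE
RE → DV
DV → UQ
UQ → OU
HK → RI

ZQ -> DO -> DM -> FZ -> KG -> OR -> HH -> OS -> HS -> CJ -> HK -> BN -> YU -> RE -> DV -> UQ -> OU -> RI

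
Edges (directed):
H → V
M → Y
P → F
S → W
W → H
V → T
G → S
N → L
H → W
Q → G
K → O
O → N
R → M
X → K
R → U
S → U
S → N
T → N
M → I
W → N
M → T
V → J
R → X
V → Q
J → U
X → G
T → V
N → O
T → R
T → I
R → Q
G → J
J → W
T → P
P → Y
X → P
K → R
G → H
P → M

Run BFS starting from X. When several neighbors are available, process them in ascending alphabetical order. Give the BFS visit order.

X, G, K, P, H, J, S, O, R, F, M, Y, V, W, U, N, Q, I, T, L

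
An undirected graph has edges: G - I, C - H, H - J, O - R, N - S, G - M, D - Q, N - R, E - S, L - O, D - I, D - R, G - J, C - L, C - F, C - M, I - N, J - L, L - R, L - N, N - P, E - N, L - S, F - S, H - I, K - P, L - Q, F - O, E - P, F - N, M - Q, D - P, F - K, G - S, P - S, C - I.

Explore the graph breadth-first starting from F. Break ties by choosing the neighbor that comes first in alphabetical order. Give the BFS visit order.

F -> C -> K -> N -> O -> S -> H -> I -> L -> M -> P -> E -> R -> G -> J -> D -> Q

Visit F; enqueue C, K, N, O, S → queue [C, K, N, O, S]
Visit C; enqueue H, I, L, M → queue [K, N, O, S, H, I, L, M]
Visit K; enqueue P → queue [N, O, S, H, I, L, M, P]
Visit N; enqueue E, R → queue [O, S, H, I, L, M, P, E, R]
Visit O → queue [S, H, I, L, M, P, E, R]
Visit S; enqueue G → queue [H, I, L, M, P, E, R, G]
Visit H; enqueue J → queue [I, L, M, P, E, R, G, J]
Visit I; enqueue D → queue [L, M, P, E, R, G, J, D]
Visit L; enqueue Q → queue [M, P, E, R, G, J, D, Q]
Visit M → queue [P, E, R, G, J, D, Q]
Visit P → queue [E, R, G, J, D, Q]
Visit E → queue [R, G, J, D, Q]
Visit R → queue [G, J, D, Q]
Visit G → queue [J, D, Q]
Visit J → queue [D, Q]
Visit D → queue [Q]
Visit Q → queue []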